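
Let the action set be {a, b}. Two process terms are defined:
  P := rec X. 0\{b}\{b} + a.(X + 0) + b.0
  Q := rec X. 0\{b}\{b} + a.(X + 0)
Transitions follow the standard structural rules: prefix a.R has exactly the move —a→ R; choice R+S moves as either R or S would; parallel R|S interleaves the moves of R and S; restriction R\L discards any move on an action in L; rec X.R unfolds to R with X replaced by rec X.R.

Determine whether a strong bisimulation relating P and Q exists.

NO

Reachable graph of P (3 states):
  s0 = rec X. 0\{b}\{b} + a.(X + 0) + b.0 ⊢ ··a··> s1, ··b··> s2
  s1 = (rec X. 0\{b}\{b} + a.(X + 0) + b.0) + 0 ⊢ ··a··> s1, ··b··> s2
  s2 = 0 ⊢ stopped
Reachable graph of Q (2 states):
  t0 = rec X. 0\{b}\{b} + a.(X + 0) ⊢ ··a··> t1
  t1 = (rec X. 0\{b}\{b} + a.(X + 0)) + 0 ⊢ ··a··> t1
Coarsest stable partition (strong bisimilarity classes):
  B0 = {s0, s1}
  B1 = {s2}
  B2 = {t0, t1}
s0 ∈ B0, t0 ∈ B2 → different blocks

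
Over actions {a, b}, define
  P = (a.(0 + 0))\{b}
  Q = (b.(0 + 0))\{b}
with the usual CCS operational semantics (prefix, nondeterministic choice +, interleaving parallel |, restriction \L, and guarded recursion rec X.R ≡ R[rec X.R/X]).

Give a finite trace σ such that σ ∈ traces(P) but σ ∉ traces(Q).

a

Reachable graph of P (2 states):
  u0 = (a.(0 + 0))\{b} ⊢ --a--▸ u1
  u1 = (0 + 0)\{b} ⊢ ·
Reachable graph of Q (1 states):
  v0 = (b.(0 + 0))\{b} ⊢ ·
Trace ⟨a⟩ through P, begin at {u0}:
  step 1 (a): {u1}
  P completes σ.
Trace ⟨a⟩ through Q, begin at {v0}:
  step 1 (a): ∅ (Q stuck)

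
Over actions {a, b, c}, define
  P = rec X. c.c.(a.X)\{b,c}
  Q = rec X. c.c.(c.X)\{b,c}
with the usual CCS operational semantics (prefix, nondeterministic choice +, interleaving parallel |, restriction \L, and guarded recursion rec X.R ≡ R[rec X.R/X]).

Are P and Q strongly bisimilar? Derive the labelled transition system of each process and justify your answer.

not bisimilar

LTS(P): 4 reachable states
  m0 = rec X. c.c.(a.X)\{b,c} has moves ··c··> m1
  m1 = c.(a.(rec X. c.c.(a.X)\{b,c}))\{b,c} has moves ··c··> m2
  m2 = (a.(rec X. c.c.(a.X)\{b,c}))\{b,c} has moves ··a··> m3
  m3 = (rec X. c.c.(a.X)\{b,c})\{b,c} has moves (no moves)
LTS(Q): 3 reachable states
  n0 = rec X. c.c.(c.X)\{b,c} has moves ··c··> n1
  n1 = c.(c.(rec X. c.c.(c.X)\{b,c}))\{b,c} has moves ··c··> n2
  n2 = (c.(rec X. c.c.(c.X)\{b,c}))\{b,c} has moves (no moves)
Coarsest stable partition (strong bisimilarity classes):
  B0 = {m0}
  B1 = {m1}
  B2 = {m2}
  B3 = {m3, n2}
  B4 = {n0}
  B5 = {n1}
m0 ∈ B0, n0 ∈ B4 → different blocks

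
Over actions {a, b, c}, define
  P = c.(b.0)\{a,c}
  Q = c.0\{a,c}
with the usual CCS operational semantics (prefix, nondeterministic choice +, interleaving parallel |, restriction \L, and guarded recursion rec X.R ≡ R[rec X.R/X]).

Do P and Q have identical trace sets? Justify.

NO — witness ⟨cb⟩

P's transition system — 3 states:
  m0 = c.(b.0)\{a,c} → —c→ m1
  m1 = (b.0)\{a,c} → —b→ m2
  m2 = 0\{a,c} → (no moves)
Q's transition system — 2 states:
  n0 = c.0\{a,c} → —c→ n1
  n1 = 0\{a,c} → (no moves)
Executing cb from P (initial set {m0}):
  [1] c ⇒ {m1}
  [2] b ⇒ {m2}
  P completes σ.
Executing cb from Q (initial set {n0}):
  [1] c ⇒ {n1}
  [2] b ⇒ no successor for Q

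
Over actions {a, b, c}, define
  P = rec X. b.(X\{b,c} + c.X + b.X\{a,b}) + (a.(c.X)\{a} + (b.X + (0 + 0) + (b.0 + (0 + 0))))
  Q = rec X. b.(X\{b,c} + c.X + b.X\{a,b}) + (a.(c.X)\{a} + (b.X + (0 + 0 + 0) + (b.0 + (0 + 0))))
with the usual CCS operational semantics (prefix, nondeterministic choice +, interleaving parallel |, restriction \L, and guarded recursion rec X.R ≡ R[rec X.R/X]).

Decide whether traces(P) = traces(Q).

LTS(P): 10 reachable states
  s0 = rec X. b.(X\{b,c} + c.X + b.X\{a,b}) + (a.(c.X)\{a} + (b.X + (0 + 0) + (b.0 + (0 + 0)))) :: -a-> s1, -b-> s0, -b-> s2, -b-> s3
  s1 = (c.(rec X. b.(X\{b,c} + c.X + b.X\{a,b}) + (a.(c.X)\{a} + (b.X + (0 + 0) + (b.0 + (0 + 0))))))\{a} :: -c-> s4
  s2 = (rec X. b.(X\{b,c} + c.X + b.X\{a,b}) + (a.(c.X)\{a} + (b.X + (0 + 0) + (b.0 + (0 + 0)))))\{b,c} + c.(rec X. b.(X\{b,c} + c.X + b.X\{a,b}) + (a.(c.X)\{a} + (b.X + (0 + 0) + (b.0 + (0 + 0))))) + b.(rec X. b.(X\{b,c} + c.X + b.X\{a,b}) + (a.(c.X)\{a} + (b.X + (0 + 0) + (b.0 + (0 + 0)))))\{a,b} :: -a-> s5, -b-> s6, -c-> s0
  s3 = 0 :: ·
  s4 = (rec X. b.(X\{b,c} + c.X + b.X\{a,b}) + (a.(c.X)\{a} + (b.X + (0 + 0) + (b.0 + (0 + 0)))))\{a} :: -b-> s4, -b-> s7, -b-> s8
  s5 = (c.(rec X. b.(X\{b,c} + c.X + b.X\{a,b}) + (a.(c.X)\{a} + (b.X + (0 + 0) + (b.0 + (0 + 0))))))\{a}\{b,c} :: ·
  s6 = (rec X. b.(X\{b,c} + c.X + b.X\{a,b}) + (a.(c.X)\{a} + (b.X + (0 + 0) + (b.0 + (0 + 0)))))\{a,b} :: ·
  s7 = ((rec X. b.(X\{b,c} + c.X + b.X\{a,b}) + (a.(c.X)\{a} + (b.X + (0 + 0) + (b.0 + (0 + 0)))))\{b,c} + c.(rec X. b.(X\{b,c} + c.X + b.X\{a,b}) + (a.(c.X)\{a} + (b.X + (0 + 0) + (b.0 + (0 + 0))))) + b.(rec X. b.(X\{b,c} + c.X + b.X\{a,b}) + (a.(c.X)\{a} + (b.X + (0 + 0) + (b.0 + (0 + 0)))))\{a,b})\{a} :: -b-> s9, -c-> s4
  s8 = 0\{a} :: ·
  s9 = (rec X. b.(X\{b,c} + c.X + b.X\{a,b}) + (a.(c.X)\{a} + (b.X + (0 + 0) + (b.0 + (0 + 0)))))\{a,b}\{a} :: ·
LTS(Q): 10 reachable states
  t0 = rec X. b.(X\{b,c} + c.X + b.X\{a,b}) + (a.(c.X)\{a} + (b.X + (0 + 0 + 0) + (b.0 + (0 + 0)))) :: -a-> t1, -b-> t0, -b-> t2, -b-> t3
  t1 = (c.(rec X. b.(X\{b,c} + c.X + b.X\{a,b}) + (a.(c.X)\{a} + (b.X + (0 + 0 + 0) + (b.0 + (0 + 0))))))\{a} :: -c-> t4
  t2 = (rec X. b.(X\{b,c} + c.X + b.X\{a,b}) + (a.(c.X)\{a} + (b.X + (0 + 0 + 0) + (b.0 + (0 + 0)))))\{b,c} + c.(rec X. b.(X\{b,c} + c.X + b.X\{a,b}) + (a.(c.X)\{a} + (b.X + (0 + 0 + 0) + (b.0 + (0 + 0))))) + b.(rec X. b.(X\{b,c} + c.X + b.X\{a,b}) + (a.(c.X)\{a} + (b.X + (0 + 0 + 0) + (b.0 + (0 + 0)))))\{a,b} :: -a-> t5, -b-> t6, -c-> t0
  t3 = 0 :: ·
  t4 = (rec X. b.(X\{b,c} + c.X + b.X\{a,b}) + (a.(c.X)\{a} + (b.X + (0 + 0 + 0) + (b.0 + (0 + 0)))))\{a} :: -b-> t4, -b-> t7, -b-> t8
  t5 = (c.(rec X. b.(X\{b,c} + c.X + b.X\{a,b}) + (a.(c.X)\{a} + (b.X + (0 + 0 + 0) + (b.0 + (0 + 0))))))\{a}\{b,c} :: ·
  t6 = (rec X. b.(X\{b,c} + c.X + b.X\{a,b}) + (a.(c.X)\{a} + (b.X + (0 + 0 + 0) + (b.0 + (0 + 0)))))\{a,b} :: ·
  t7 = ((rec X. b.(X\{b,c} + c.X + b.X\{a,b}) + (a.(c.X)\{a} + (b.X + (0 + 0 + 0) + (b.0 + (0 + 0)))))\{b,c} + c.(rec X. b.(X\{b,c} + c.X + b.X\{a,b}) + (a.(c.X)\{a} + (b.X + (0 + 0 + 0) + (b.0 + (0 + 0))))) + b.(rec X. b.(X\{b,c} + c.X + b.X\{a,b}) + (a.(c.X)\{a} + (b.X + (0 + 0 + 0) + (b.0 + (0 + 0)))))\{a,b})\{a} :: -b-> t9, -c-> t4
  t8 = 0\{a} :: ·
  t9 = (rec X. b.(X\{b,c} + c.X + b.X\{a,b}) + (a.(c.X)\{a} + (b.X + (0 + 0 + 0) + (b.0 + (0 + 0)))))\{a,b}\{a} :: ·
Bisimilarity quotient blocks:
  B0 = {s0, t0}
  B1 = {s2, t2}
  B2 = {s3, s5, s6, s8, s9, t3, t5, t6, t8, t9}
  B3 = {s1, t1}
  B4 = {s4, t4}
  B5 = {s7, t7}
s0 ∈ B0, t0 ∈ B0 → same block
Bisimilar ⇒ trace-equivalent.

trace-equivalent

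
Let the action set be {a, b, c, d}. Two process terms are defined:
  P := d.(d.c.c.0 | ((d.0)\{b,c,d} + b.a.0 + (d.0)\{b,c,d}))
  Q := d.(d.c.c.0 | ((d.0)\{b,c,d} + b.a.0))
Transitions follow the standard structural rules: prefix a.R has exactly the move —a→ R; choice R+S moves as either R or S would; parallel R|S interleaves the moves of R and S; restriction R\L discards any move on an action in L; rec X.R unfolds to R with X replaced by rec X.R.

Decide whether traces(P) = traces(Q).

traces(P) = traces(Q)

LTS(P): 13 reachable states
  m0 = d.(d.c.c.0 | ((d.0)\{b,c,d} + b.a.0 + (d.0)\{b,c,d})) has moves —d→ m1
  m1 = d.c.c.0 | ((d.0)\{b,c,d} + b.a.0 + (d.0)\{b,c,d}) has moves —b→ m2, —d→ m3
  m2 = d.c.c.0 | a.0 has moves —a→ m4, —d→ m5
  m3 = c.c.0 | ((d.0)\{b,c,d} + b.a.0 + (d.0)\{b,c,d}) has moves —b→ m5, —c→ m6
  m4 = d.c.c.0 | 0 has moves —d→ m7
  m5 = c.c.0 | a.0 has moves —a→ m7, —c→ m8
  m6 = c.0 | ((d.0)\{b,c,d} + b.a.0 + (d.0)\{b,c,d}) has moves —b→ m8, —c→ m9
  m7 = c.c.0 | 0 has moves —c→ m10
  m8 = c.0 | a.0 has moves —a→ m10, —c→ m11
  m9 = 0 | ((d.0)\{b,c,d} + b.a.0 + (d.0)\{b,c,d}) has moves —b→ m11
  m10 = c.0 | 0 has moves —c→ m12
  m11 = 0 | a.0 has moves —a→ m12
  m12 = 0 | 0 has moves ·
LTS(Q): 13 reachable states
  n0 = d.(d.c.c.0 | ((d.0)\{b,c,d} + b.a.0)) has moves —d→ n1
  n1 = d.c.c.0 | ((d.0)\{b,c,d} + b.a.0) has moves —b→ n2, —d→ n3
  n2 = d.c.c.0 | a.0 has moves —a→ n4, —d→ n5
  n3 = c.c.0 | ((d.0)\{b,c,d} + b.a.0) has moves —b→ n5, —c→ n6
  n4 = d.c.c.0 | 0 has moves —d→ n7
  n5 = c.c.0 | a.0 has moves —a→ n7, —c→ n8
  n6 = c.0 | ((d.0)\{b,c,d} + b.a.0) has moves —b→ n8, —c→ n9
  n7 = c.c.0 | 0 has moves —c→ n10
  n8 = c.0 | a.0 has moves —a→ n10, —c→ n11
  n9 = 0 | ((d.0)\{b,c,d} + b.a.0) has moves —b→ n11
  n10 = c.0 | 0 has moves —c→ n12
  n11 = 0 | a.0 has moves —a→ n12
  n12 = 0 | 0 has moves ·
Bisimilarity quotient blocks:
  B0 = {m0, n0}
  B1 = {m1, n1}
  B2 = {m2, n2}
  B3 = {m4, n4}
  B4 = {m7, n7}
  B5 = {m10, n10}
  B6 = {m12, n12}
  B7 = {m5, n5}
  B8 = {m8, n8}
  B9 = {m11, n11}
  B10 = {m3, n3}
  B11 = {m6, n6}
  B12 = {m9, n9}
m0 ∈ B0, n0 ∈ B0 → same block
Bisimilar ⇒ trace-equivalent.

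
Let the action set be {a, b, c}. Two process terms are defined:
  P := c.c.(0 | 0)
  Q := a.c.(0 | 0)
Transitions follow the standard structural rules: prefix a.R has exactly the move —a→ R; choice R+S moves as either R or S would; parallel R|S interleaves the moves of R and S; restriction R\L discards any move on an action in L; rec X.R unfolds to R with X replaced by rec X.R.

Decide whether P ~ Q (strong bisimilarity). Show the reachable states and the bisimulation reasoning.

P ≁ Q

Reachable graph of P (3 states):
  m0 = c.c.(0 | 0) ⊢ --c--▸ m1
  m1 = c.(0 | 0) ⊢ --c--▸ m2
  m2 = 0 | 0 ⊢ deadlocked
Reachable graph of Q (3 states):
  n0 = a.c.(0 | 0) ⊢ --a--▸ n1
  n1 = c.(0 | 0) ⊢ --c--▸ n2
  n2 = 0 | 0 ⊢ deadlocked
Bisimilarity quotient blocks:
  B0 = {m0}
  B1 = {m1, n1}
  B2 = {m2, n2}
  B3 = {n0}
m0 ∈ B0, n0 ∈ B3 → different blocks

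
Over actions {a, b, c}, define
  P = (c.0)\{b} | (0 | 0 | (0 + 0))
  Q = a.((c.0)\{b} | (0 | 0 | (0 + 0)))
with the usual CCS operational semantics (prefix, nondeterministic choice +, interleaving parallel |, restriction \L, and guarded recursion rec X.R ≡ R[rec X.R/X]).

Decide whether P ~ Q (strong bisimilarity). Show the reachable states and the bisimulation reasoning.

P's transition system — 2 states:
  s0 = (c.0)\{b} | (0 | 0 | (0 + 0)) ⊢ --c--▸ s1
  s1 = 0\{b} | (0 | 0 | (0 + 0)) ⊢ deadlocked
Q's transition system — 3 states:
  t0 = a.((c.0)\{b} | (0 | 0 | (0 + 0))) ⊢ --a--▸ t1
  t1 = (c.0)\{b} | (0 | 0 | (0 + 0)) ⊢ --c--▸ t2
  t2 = 0\{b} | (0 | 0 | (0 + 0)) ⊢ deadlocked
Coarsest stable partition (strong bisimilarity classes):
  B0 = {s0, t1}
  B1 = {s1, t2}
  B2 = {t0}
s0 ∈ B0, t0 ∈ B2 → different blocks

not bisimilar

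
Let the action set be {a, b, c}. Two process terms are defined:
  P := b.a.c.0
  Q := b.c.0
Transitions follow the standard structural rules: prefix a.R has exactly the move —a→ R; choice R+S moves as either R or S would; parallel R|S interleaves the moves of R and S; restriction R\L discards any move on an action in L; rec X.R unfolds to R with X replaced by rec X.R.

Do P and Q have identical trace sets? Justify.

P's transition system — 4 states:
  m0 = b.a.c.0 → =b=> m1
  m1 = a.c.0 → =a=> m2
  m2 = c.0 → =c=> m3
  m3 = 0 → ·
Q's transition system — 3 states:
  n0 = b.c.0 → =b=> n1
  n1 = c.0 → =c=> n2
  n2 = 0 → ·
Executing ba from P (initial set {m0}):
  after b @ step 1: {m1}
  after a @ step 2: {m2}
  — P admits the full trace.
Executing ba from Q (initial set {n0}):
  after b @ step 1: {n1}
  after a @ step 2: ∅ (Q stuck)

NO — witness ⟨ba⟩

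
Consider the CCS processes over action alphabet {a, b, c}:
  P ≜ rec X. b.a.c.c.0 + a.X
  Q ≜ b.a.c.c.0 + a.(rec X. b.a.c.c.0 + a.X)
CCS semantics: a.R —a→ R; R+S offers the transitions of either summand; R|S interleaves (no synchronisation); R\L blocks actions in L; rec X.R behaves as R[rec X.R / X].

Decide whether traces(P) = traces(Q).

YES

LTS(P): 5 reachable states
  s0 = rec X. b.a.c.c.0 + a.X | —a→ s0, —b→ s1
  s1 = a.c.c.0 | —a→ s2
  s2 = c.c.0 | —c→ s3
  s3 = c.0 | —c→ s4
  s4 = 0 | deadlocked
LTS(Q): 6 reachable states
  t0 = b.a.c.c.0 + a.(rec X. b.a.c.c.0 + a.X) | —a→ t1, —b→ t2
  t1 = rec X. b.a.c.c.0 + a.X | —a→ t1, —b→ t2
  t2 = a.c.c.0 | —a→ t3
  t3 = c.c.0 | —c→ t4
  t4 = c.0 | —c→ t5
  t5 = 0 | deadlocked
Partition-refinement fixed point:
  B0 = {s0, t0, t1}
  B1 = {s1, t2}
  B2 = {s2, t3}
  B3 = {s3, t4}
  B4 = {s4, t5}
s0 ∈ B0, t0 ∈ B0 → same block
Bisimilar ⇒ trace-equivalent.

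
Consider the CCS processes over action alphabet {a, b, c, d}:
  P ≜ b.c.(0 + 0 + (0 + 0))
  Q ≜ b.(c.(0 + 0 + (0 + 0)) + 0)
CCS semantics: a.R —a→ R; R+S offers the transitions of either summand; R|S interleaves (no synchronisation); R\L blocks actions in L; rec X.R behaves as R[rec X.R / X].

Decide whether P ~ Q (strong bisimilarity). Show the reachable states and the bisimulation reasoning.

P's transition system — 3 states:
  m0 = b.c.(0 + 0 + (0 + 0)) | —b→ m1
  m1 = c.(0 + 0 + (0 + 0)) | —c→ m2
  m2 = 0 + 0 + (0 + 0) | (no moves)
Q's transition system — 3 states:
  n0 = b.(c.(0 + 0 + (0 + 0)) + 0) | —b→ n1
  n1 = c.(0 + 0 + (0 + 0)) + 0 | —c→ n2
  n2 = 0 + 0 + (0 + 0) | (no moves)
Coarsest stable partition (strong bisimilarity classes):
  B0 = {m0, n0}
  B1 = {m1, n1}
  B2 = {m2, n2}
m0 ∈ B0, n0 ∈ B0 → same block

YES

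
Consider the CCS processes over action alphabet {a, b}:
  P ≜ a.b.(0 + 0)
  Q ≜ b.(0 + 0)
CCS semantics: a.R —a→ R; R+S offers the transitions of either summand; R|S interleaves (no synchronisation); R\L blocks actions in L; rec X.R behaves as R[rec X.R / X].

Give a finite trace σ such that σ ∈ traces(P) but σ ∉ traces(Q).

a

Reachable graph of P (3 states):
  m0 = a.b.(0 + 0) | —a→ m1
  m1 = b.(0 + 0) | —b→ m2
  m2 = 0 + 0 | (no moves)
Reachable graph of Q (2 states):
  n0 = b.(0 + 0) | —b→ n1
  n1 = 0 + 0 | (no moves)
Executing a from P (initial set {m0}):
  step 1 (a): {m1}
  — P admits the full trace.
Executing a from Q (initial set {n0}):
  step 1 (a): ∅  — Q cannot continue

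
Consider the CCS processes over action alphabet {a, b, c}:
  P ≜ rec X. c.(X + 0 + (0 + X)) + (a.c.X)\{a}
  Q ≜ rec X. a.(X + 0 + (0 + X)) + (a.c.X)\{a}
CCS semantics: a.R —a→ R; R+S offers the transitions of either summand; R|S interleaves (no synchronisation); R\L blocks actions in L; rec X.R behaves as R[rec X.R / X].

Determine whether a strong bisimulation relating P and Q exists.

P ≁ Q

Reachable graph of P (2 states):
  u0 = rec X. c.(X + 0 + (0 + X)) + (a.c.X)\{a} ⊢ ··c··> u1
  u1 = (rec X. c.(X + 0 + (0 + X)) + (a.c.X)\{a}) + 0 + (0 + (rec X. c.(X + 0 + (0 + X)) + (a.c.X)\{a})) ⊢ ··c··> u1
Reachable graph of Q (2 states):
  v0 = rec X. a.(X + 0 + (0 + X)) + (a.c.X)\{a} ⊢ ··a··> v1
  v1 = (rec X. a.(X + 0 + (0 + X)) + (a.c.X)\{a}) + 0 + (0 + (rec X. a.(X + 0 + (0 + X)) + (a.c.X)\{a})) ⊢ ··a··> v1
Partition-refinement fixed point:
  B0 = {u0, u1}
  B1 = {v0, v1}
u0 ∈ B0, v0 ∈ B1 → different blocks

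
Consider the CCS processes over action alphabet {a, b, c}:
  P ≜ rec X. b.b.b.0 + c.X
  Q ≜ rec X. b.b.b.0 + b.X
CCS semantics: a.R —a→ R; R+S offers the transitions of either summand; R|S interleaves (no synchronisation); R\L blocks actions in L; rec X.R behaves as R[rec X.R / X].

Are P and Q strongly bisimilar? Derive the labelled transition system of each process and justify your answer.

NO

LTS(P): 4 reachable states
  m0 = rec X. b.b.b.0 + c.X has moves -b-> m1, -c-> m0
  m1 = b.b.0 has moves -b-> m2
  m2 = b.0 has moves -b-> m3
  m3 = 0 has moves deadlocked
LTS(Q): 4 reachable states
  n0 = rec X. b.b.b.0 + b.X has moves -b-> n0, -b-> n1
  n1 = b.b.0 has moves -b-> n2
  n2 = b.0 has moves -b-> n3
  n3 = 0 has moves deadlocked
Bisimilarity quotient blocks:
  B0 = {m0}
  B1 = {m1, n1}
  B2 = {m2, n2}
  B3 = {m3, n3}
  B4 = {n0}
m0 ∈ B0, n0 ∈ B4 → different blocks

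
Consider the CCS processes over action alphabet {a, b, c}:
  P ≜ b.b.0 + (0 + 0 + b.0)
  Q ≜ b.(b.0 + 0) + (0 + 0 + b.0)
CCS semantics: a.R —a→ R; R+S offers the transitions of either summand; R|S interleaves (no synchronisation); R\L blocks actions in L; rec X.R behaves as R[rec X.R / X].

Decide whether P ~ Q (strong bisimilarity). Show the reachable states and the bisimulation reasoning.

YES

LTS(P): 3 reachable states
  u0 = b.b.0 + (0 + 0 + b.0) → --b--▸ u1, --b--▸ u2
  u1 = 0 → stopped
  u2 = b.0 → --b--▸ u1
LTS(Q): 3 reachable states
  v0 = b.(b.0 + 0) + (0 + 0 + b.0) → --b--▸ v1, --b--▸ v2
  v1 = 0 → stopped
  v2 = b.0 + 0 → --b--▸ v1
Coarsest stable partition (strong bisimilarity classes):
  B0 = {u0, v0}
  B1 = {u2, v2}
  B2 = {u1, v1}
u0 ∈ B0, v0 ∈ B0 → same block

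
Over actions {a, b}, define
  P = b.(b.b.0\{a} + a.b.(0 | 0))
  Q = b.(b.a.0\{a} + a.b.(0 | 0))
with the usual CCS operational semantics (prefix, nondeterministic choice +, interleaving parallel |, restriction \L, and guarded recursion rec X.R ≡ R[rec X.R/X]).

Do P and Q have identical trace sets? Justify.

trace-distinct — witness ⟨bbb⟩

P's transition system — 6 states:
  p0 = b.(b.b.0\{a} + a.b.(0 | 0)) has moves ··b··> p1
  p1 = b.b.0\{a} + a.b.(0 | 0) has moves ··a··> p2, ··b··> p3
  p2 = b.(0 | 0) has moves ··b··> p4
  p3 = b.0\{a} has moves ··b··> p5
  p4 = 0 | 0 has moves stopped
  p5 = 0\{a} has moves stopped
Q's transition system — 6 states:
  q0 = b.(b.a.0\{a} + a.b.(0 | 0)) has moves ··b··> q1
  q1 = b.a.0\{a} + a.b.(0 | 0) has moves ··a··> q2, ··b··> q3
  q2 = b.(0 | 0) has moves ··b··> q4
  q3 = a.0\{a} has moves ··a··> q5
  q4 = 0 | 0 has moves stopped
  q5 = 0\{a} has moves stopped
Run σ = ⟨bbb⟩ on P: start {p0}
  [1] b ⇒ {p1}
  [2] b ⇒ {p3}
  [3] b ⇒ {p5}
  ✓ P
Run σ = ⟨bbb⟩ on Q: start {q0}
  [1] b ⇒ {q1}
  [2] b ⇒ {q3}
  [3] b ⇒ no successor for Q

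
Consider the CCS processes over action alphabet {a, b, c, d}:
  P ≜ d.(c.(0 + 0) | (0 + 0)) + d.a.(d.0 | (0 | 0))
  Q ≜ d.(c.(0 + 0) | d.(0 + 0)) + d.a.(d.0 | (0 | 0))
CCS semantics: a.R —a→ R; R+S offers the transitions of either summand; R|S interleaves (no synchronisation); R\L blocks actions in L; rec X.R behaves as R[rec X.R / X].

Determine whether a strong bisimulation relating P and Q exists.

not bisimilar

Reachable graph of P (6 states):
  u0 = d.(c.(0 + 0) | (0 + 0)) + d.a.(d.0 | (0 | 0)) ⊢ -d-> u1, -d-> u2
  u1 = a.(d.0 | (0 | 0)) ⊢ -a-> u3
  u2 = c.(0 + 0) | (0 + 0) ⊢ -c-> u4
  u3 = d.0 | (0 | 0) ⊢ -d-> u5
  u4 = (0 + 0) | (0 + 0) ⊢ ·
  u5 = 0 | (0 | 0) ⊢ ·
Reachable graph of Q (8 states):
  v0 = d.(c.(0 + 0) | d.(0 + 0)) + d.a.(d.0 | (0 | 0)) ⊢ -d-> v1, -d-> v2
  v1 = a.(d.0 | (0 | 0)) ⊢ -a-> v3
  v2 = c.(0 + 0) | d.(0 + 0) ⊢ -c-> v4, -d-> v5
  v3 = d.0 | (0 | 0) ⊢ -d-> v6
  v4 = (0 + 0) | d.(0 + 0) ⊢ -d-> v7
  v5 = c.(0 + 0) | (0 + 0) ⊢ -c-> v7
  v6 = 0 | (0 | 0) ⊢ ·
  v7 = (0 + 0) | (0 + 0) ⊢ ·
Coarsest stable partition (strong bisimilarity classes):
  B0 = {u0}
  B1 = {u2, v5}
  B2 = {u4, u5, v6, v7}
  B3 = {u1, v1}
  B4 = {u3, v3, v4}
  B5 = {v0}
  B6 = {v2}
u0 ∈ B0, v0 ∈ B5 → different blocks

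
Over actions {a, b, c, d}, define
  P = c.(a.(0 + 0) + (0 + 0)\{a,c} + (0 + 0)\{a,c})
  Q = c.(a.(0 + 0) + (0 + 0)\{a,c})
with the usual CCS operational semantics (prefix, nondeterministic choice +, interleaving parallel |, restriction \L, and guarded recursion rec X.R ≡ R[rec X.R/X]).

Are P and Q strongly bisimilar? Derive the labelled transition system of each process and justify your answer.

bisimilar

Reachable graph of P (3 states):
  u0 = c.(a.(0 + 0) + (0 + 0)\{a,c} + (0 + 0)\{a,c}) ⊢ ··c··> u1
  u1 = a.(0 + 0) + (0 + 0)\{a,c} + (0 + 0)\{a,c} ⊢ ··a··> u2
  u2 = 0 + 0 ⊢ ·
Reachable graph of Q (3 states):
  v0 = c.(a.(0 + 0) + (0 + 0)\{a,c}) ⊢ ··c··> v1
  v1 = a.(0 + 0) + (0 + 0)\{a,c} ⊢ ··a··> v2
  v2 = 0 + 0 ⊢ ·
Bisimilarity quotient blocks:
  B0 = {u0, v0}
  B1 = {u1, v1}
  B2 = {u2, v2}
u0 ∈ B0, v0 ∈ B0 → same block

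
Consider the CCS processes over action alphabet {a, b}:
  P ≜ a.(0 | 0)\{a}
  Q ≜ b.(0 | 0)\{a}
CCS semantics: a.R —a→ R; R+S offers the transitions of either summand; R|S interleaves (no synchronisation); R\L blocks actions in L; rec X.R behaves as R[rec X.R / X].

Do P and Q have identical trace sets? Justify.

NO — witness ⟨a⟩

Reachable graph of P (2 states):
  m0 = a.(0 | 0)\{a} | -a-> m1
  m1 = (0 | 0)\{a} | ·
Reachable graph of Q (2 states):
  n0 = b.(0 | 0)\{a} | -b-> n1
  n1 = (0 | 0)\{a} | ·
Executing a from P (initial set {m0}):
  [1] a ⇒ {m1}
  ✓ P
Executing a from Q (initial set {n0}):
  [1] a ⇒ ∅ (Q stuck)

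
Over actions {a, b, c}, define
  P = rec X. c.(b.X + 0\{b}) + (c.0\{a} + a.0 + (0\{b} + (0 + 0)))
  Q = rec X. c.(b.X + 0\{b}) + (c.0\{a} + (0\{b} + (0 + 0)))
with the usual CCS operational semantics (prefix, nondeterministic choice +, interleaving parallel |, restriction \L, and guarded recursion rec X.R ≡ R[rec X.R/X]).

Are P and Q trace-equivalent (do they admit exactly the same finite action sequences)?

NO — witness ⟨a⟩

P's transition system — 4 states:
  u0 = rec X. c.(b.X + 0\{b}) + (c.0\{a} + a.0 + (0\{b} + (0 + 0))) | —a→ u1, —c→ u2, —c→ u3
  u1 = 0 | (no moves)
  u2 = 0\{a} | (no moves)
  u3 = b.(rec X. c.(b.X + 0\{b}) + (c.0\{a} + a.0 + (0\{b} + (0 + 0)))) + 0\{b} | —b→ u0
Q's transition system — 3 states:
  v0 = rec X. c.(b.X + 0\{b}) + (c.0\{a} + (0\{b} + (0 + 0))) | —c→ v1, —c→ v2
  v1 = 0\{a} | (no moves)
  v2 = b.(rec X. c.(b.X + 0\{b}) + (c.0\{a} + (0\{b} + (0 + 0)))) + 0\{b} | —b→ v0
Executing a from P (initial set {u0}):
  step 1 (a): {u1}
  — P admits the full trace.
Executing a from Q (initial set {v0}):
  step 1 (a): ∅ (Q stuck)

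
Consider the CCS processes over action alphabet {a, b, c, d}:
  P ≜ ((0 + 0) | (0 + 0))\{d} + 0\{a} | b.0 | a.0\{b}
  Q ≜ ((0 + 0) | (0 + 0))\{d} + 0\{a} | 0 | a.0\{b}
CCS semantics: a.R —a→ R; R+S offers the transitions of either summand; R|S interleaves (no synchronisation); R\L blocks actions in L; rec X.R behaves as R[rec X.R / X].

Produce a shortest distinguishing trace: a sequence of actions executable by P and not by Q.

b

LTS(P): 4 reachable states
  s0 = ((0 + 0) | (0 + 0))\{d} + 0\{a} | b.0 | a.0\{b} has moves —a→ s1, —b→ s2
  s1 = 0\{a} | b.0 | 0\{b} has moves —b→ s3
  s2 = 0\{a} | 0 | a.0\{b} has moves —a→ s3
  s3 = 0\{a} | 0 | 0\{b} has moves ·
LTS(Q): 2 reachable states
  t0 = ((0 + 0) | (0 + 0))\{d} + 0\{a} | 0 | a.0\{b} has moves —a→ t1
  t1 = 0\{a} | 0 | 0\{b} has moves ·
Run σ = ⟨b⟩ on P: start {s0}
  step 1 (b): {s2}
  ✓ P
Run σ = ⟨b⟩ on Q: start {t0}
  step 1 (b): ∅ (Q stuck)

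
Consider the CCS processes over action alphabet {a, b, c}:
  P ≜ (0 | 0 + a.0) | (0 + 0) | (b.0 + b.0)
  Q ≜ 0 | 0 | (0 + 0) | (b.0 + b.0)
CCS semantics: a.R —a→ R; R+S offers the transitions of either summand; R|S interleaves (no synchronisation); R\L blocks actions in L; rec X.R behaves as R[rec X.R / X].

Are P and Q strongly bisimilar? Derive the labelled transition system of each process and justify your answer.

LTS(P): 4 reachable states
  u0 = (0 | 0 + a.0) | (0 + 0) | (b.0 + b.0) → —a→ u1, —b→ u2
  u1 = 0 | (0 + 0) | (b.0 + b.0) → —b→ u3
  u2 = (0 | 0 + a.0) | (0 + 0) | 0 → —a→ u3
  u3 = 0 | (0 + 0) | 0 → ∅
LTS(Q): 2 reachable states
  v0 = 0 | 0 | (0 + 0) | (b.0 + b.0) → —b→ v1
  v1 = 0 | 0 | (0 + 0) | 0 → ∅
Bisimilarity quotient blocks:
  B0 = {u0}
  B1 = {u2}
  B2 = {u3, v1}
  B3 = {u1, v0}
u0 ∈ B0, v0 ∈ B3 → different blocks

not bisimilar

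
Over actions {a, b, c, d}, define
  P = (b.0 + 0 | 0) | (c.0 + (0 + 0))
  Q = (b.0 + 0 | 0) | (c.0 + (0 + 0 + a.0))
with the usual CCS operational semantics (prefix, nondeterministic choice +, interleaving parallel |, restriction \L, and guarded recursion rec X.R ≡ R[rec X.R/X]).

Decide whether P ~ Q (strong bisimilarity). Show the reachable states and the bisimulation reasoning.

not bisimilar

LTS(P): 4 reachable states
  s0 = (b.0 + 0 | 0) | (c.0 + (0 + 0)) has moves --b--▸ s1, --c--▸ s2
  s1 = 0 | (c.0 + (0 + 0)) has moves --c--▸ s3
  s2 = (b.0 + 0 | 0) | 0 has moves --b--▸ s3
  s3 = 0 | 0 has moves ·
LTS(Q): 4 reachable states
  t0 = (b.0 + 0 | 0) | (c.0 + (0 + 0 + a.0)) has moves --a--▸ t1, --b--▸ t2, --c--▸ t1
  t1 = (b.0 + 0 | 0) | 0 has moves --b--▸ t3
  t2 = 0 | (c.0 + (0 + 0 + a.0)) has moves --a--▸ t3, --c--▸ t3
  t3 = 0 | 0 has moves ·
Coarsest stable partition (strong bisimilarity classes):
  B0 = {s0}
  B1 = {s1}
  B2 = {s3, t3}
  B3 = {s2, t1}
  B4 = {t0}
  B5 = {t2}
s0 ∈ B0, t0 ∈ B4 → different blocks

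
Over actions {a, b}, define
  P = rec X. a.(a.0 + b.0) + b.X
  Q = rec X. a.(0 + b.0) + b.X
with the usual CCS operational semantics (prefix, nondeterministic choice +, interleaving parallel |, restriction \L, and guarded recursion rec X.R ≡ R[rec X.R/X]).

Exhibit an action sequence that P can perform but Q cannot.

Reachable graph of P (3 states):
  u0 = rec X. a.(a.0 + b.0) + b.X | ··a··> u1, ··b··> u0
  u1 = a.0 + b.0 | ··a··> u2, ··b··> u2
  u2 = 0 | ·
Reachable graph of Q (3 states):
  v0 = rec X. a.(0 + b.0) + b.X | ··a··> v1, ··b··> v0
  v1 = 0 + b.0 | ··b··> v2
  v2 = 0 | ·
Trace ⟨aa⟩ through P, begin at {u0}:
  after a @ step 1: {u1}
  after a @ step 2: {u2}
  ✓ P
Trace ⟨aa⟩ through Q, begin at {v0}:
  after a @ step 1: {v1}
  after a @ step 2: ∅  — Q cannot continue

aa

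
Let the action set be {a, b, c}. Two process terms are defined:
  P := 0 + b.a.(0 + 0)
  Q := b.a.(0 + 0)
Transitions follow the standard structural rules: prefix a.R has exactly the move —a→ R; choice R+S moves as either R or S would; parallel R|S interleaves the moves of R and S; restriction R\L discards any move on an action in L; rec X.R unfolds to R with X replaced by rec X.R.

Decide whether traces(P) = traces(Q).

P's transition system — 3 states:
  u0 = 0 + b.a.(0 + 0) has moves ··b··> u1
  u1 = a.(0 + 0) has moves ··a··> u2
  u2 = 0 + 0 has moves stopped
Q's transition system — 3 states:
  v0 = b.a.(0 + 0) has moves ··b··> v1
  v1 = a.(0 + 0) has moves ··a··> v2
  v2 = 0 + 0 has moves stopped
Coarsest stable partition (strong bisimilarity classes):
  B0 = {u0, v0}
  B1 = {u1, v1}
  B2 = {u2, v2}
u0 ∈ B0, v0 ∈ B0 → same block
Bisimilar ⇒ trace-equivalent.

traces(P) = traces(Q)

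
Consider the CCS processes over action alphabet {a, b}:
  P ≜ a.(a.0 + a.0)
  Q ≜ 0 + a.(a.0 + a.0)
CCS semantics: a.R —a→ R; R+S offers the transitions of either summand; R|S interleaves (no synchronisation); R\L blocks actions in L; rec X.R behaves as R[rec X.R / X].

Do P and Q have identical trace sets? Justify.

trace-equivalent

LTS(P): 3 reachable states
  s0 = a.(a.0 + a.0) has moves =a=> s1
  s1 = a.0 + a.0 has moves =a=> s2
  s2 = 0 has moves (no moves)
LTS(Q): 3 reachable states
  t0 = 0 + a.(a.0 + a.0) has moves =a=> t1
  t1 = a.0 + a.0 has moves =a=> t2
  t2 = 0 has moves (no moves)
Bisimilarity quotient blocks:
  B0 = {s0, t0}
  B1 = {s1, t1}
  B2 = {s2, t2}
s0 ∈ B0, t0 ∈ B0 → same block
Bisimilar ⇒ trace-equivalent.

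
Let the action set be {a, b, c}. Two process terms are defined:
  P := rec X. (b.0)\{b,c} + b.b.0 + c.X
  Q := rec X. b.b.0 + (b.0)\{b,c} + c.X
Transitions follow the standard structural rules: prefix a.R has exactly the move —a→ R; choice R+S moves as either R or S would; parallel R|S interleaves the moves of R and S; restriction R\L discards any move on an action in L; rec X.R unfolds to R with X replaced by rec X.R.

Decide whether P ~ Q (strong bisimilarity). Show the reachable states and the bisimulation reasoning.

Reachable graph of P (3 states):
  s0 = rec X. (b.0)\{b,c} + b.b.0 + c.X has moves --b--▸ s1, --c--▸ s0
  s1 = b.0 has moves --b--▸ s2
  s2 = 0 has moves (no moves)
Reachable graph of Q (3 states):
  t0 = rec X. b.b.0 + (b.0)\{b,c} + c.X has moves --b--▸ t1, --c--▸ t0
  t1 = b.0 has moves --b--▸ t2
  t2 = 0 has moves (no moves)
Bisimilarity quotient blocks:
  B0 = {s0, t0}
  B1 = {s1, t1}
  B2 = {s2, t2}
s0 ∈ B0, t0 ∈ B0 → same block

YES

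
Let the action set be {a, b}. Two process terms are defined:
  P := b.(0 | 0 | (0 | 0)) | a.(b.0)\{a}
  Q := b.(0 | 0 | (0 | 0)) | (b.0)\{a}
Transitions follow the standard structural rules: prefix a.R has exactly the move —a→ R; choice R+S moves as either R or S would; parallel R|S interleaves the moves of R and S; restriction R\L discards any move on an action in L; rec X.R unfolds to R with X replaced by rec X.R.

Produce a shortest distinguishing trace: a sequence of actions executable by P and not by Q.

P's transition system — 6 states:
  p0 = b.(0 | 0 | (0 | 0)) | a.(b.0)\{a} has moves -a-> p1, -b-> p2
  p1 = b.(0 | 0 | (0 | 0)) | (b.0)\{a} has moves -b-> p3, -b-> p4
  p2 = 0 | 0 | (0 | 0) | a.(b.0)\{a} has moves -a-> p3
  p3 = 0 | 0 | (0 | 0) | (b.0)\{a} has moves -b-> p5
  p4 = b.(0 | 0 | (0 | 0)) | 0\{a} has moves -b-> p5
  p5 = 0 | 0 | (0 | 0) | 0\{a} has moves ∅
Q's transition system — 4 states:
  q0 = b.(0 | 0 | (0 | 0)) | (b.0)\{a} has moves -b-> q1, -b-> q2
  q1 = 0 | 0 | (0 | 0) | (b.0)\{a} has moves -b-> q3
  q2 = b.(0 | 0 | (0 | 0)) | 0\{a} has moves -b-> q3
  q3 = 0 | 0 | (0 | 0) | 0\{a} has moves ∅
Executing a from P (initial set {p0}):
  [1] a ⇒ {p1}
  ✓ P
Executing a from Q (initial set {q0}):
  [1] a ⇒ ∅ (Q stuck)

a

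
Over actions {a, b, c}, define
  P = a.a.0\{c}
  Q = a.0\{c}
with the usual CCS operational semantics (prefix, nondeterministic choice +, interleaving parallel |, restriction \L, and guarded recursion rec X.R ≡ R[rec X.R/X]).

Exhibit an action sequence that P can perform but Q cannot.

aa

Reachable graph of P (3 states):
  u0 = a.a.0\{c} :: —a→ u1
  u1 = a.0\{c} :: —a→ u2
  u2 = 0\{c} :: (no moves)
Reachable graph of Q (2 states):
  v0 = a.0\{c} :: —a→ v1
  v1 = 0\{c} :: (no moves)
Run σ = ⟨aa⟩ on P: start {u0}
  step 1 (a): {u1}
  step 2 (a): {u2}
  P completes σ.
Run σ = ⟨aa⟩ on Q: start {v0}
  step 1 (a): {v1}
  step 2 (a): ∅  — Q cannot continue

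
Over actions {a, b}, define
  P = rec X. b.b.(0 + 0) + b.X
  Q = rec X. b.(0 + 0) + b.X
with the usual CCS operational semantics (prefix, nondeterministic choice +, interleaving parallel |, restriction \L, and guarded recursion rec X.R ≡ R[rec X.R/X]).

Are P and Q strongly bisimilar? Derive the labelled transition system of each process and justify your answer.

P's transition system — 3 states:
  s0 = rec X. b.b.(0 + 0) + b.X has moves --b--▸ s0, --b--▸ s1
  s1 = b.(0 + 0) has moves --b--▸ s2
  s2 = 0 + 0 has moves deadlocked
Q's transition system — 2 states:
  t0 = rec X. b.(0 + 0) + b.X has moves --b--▸ t0, --b--▸ t1
  t1 = 0 + 0 has moves deadlocked
Bisimilarity quotient blocks:
  B0 = {s0}
  B1 = {s1}
  B2 = {s2, t1}
  B3 = {t0}
s0 ∈ B0, t0 ∈ B3 → different blocks

P ≁ Q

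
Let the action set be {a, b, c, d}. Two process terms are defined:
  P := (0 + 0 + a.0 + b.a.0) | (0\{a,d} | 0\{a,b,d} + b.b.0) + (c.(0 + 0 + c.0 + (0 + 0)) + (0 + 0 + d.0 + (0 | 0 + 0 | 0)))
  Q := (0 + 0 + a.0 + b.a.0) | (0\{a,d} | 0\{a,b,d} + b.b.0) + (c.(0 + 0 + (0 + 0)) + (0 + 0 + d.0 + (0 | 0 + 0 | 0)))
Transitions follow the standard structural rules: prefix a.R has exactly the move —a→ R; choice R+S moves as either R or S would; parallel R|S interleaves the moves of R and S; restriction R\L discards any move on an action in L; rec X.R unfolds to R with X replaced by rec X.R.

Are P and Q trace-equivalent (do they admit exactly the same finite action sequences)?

Reachable graph of P (11 states):
  u0 = (0 + 0 + a.0 + b.a.0) | (0\{a,d} | 0\{a,b,d} + b.b.0) + (c.(0 + 0 + c.0 + (0 + 0)) + (0 + 0 + d.0 + (0 | 0 + 0 | 0))) | --a--▸ u1, --b--▸ u2, --b--▸ u3, --c--▸ u4, --d--▸ u5
  u1 = 0 | (0\{a,d} | 0\{a,b,d} + b.b.0) | --b--▸ u6
  u2 = (0 + 0 + a.0 + b.a.0) | b.0 | --a--▸ u6, --b--▸ u7, --b--▸ u8
  u3 = a.0 | (0\{a,d} | 0\{a,b,d} + b.b.0) | --a--▸ u1, --b--▸ u8
  u4 = 0 + 0 + c.0 + (0 + 0) | --c--▸ u5
  u5 = 0 | ·
  u6 = 0 | b.0 | --b--▸ u9
  u7 = (0 + 0 + a.0 + b.a.0) | 0 | --a--▸ u9, --b--▸ u10
  u8 = a.0 | b.0 | --a--▸ u6, --b--▸ u10
  u9 = 0 | 0 | ·
  u10 = a.0 | 0 | --a--▸ u9
Reachable graph of Q (11 states):
  v0 = (0 + 0 + a.0 + b.a.0) | (0\{a,d} | 0\{a,b,d} + b.b.0) + (c.(0 + 0 + (0 + 0)) + (0 + 0 + d.0 + (0 | 0 + 0 | 0))) | --a--▸ v1, --b--▸ v2, --b--▸ v3, --c--▸ v4, --d--▸ v5
  v1 = 0 | (0\{a,d} | 0\{a,b,d} + b.b.0) | --b--▸ v6
  v2 = (0 + 0 + a.0 + b.a.0) | b.0 | --a--▸ v6, --b--▸ v7, --b--▸ v8
  v3 = a.0 | (0\{a,d} | 0\{a,b,d} + b.b.0) | --a--▸ v1, --b--▸ v8
  v4 = 0 + 0 + (0 + 0) | ·
  v5 = 0 | ·
  v6 = 0 | b.0 | --b--▸ v9
  v7 = (0 + 0 + a.0 + b.a.0) | 0 | --a--▸ v9, --b--▸ v10
  v8 = a.0 | b.0 | --a--▸ v6, --b--▸ v10
  v9 = 0 | 0 | ·
  v10 = a.0 | 0 | --a--▸ v9
Run σ = ⟨cc⟩ on P: start {u0}
  after c @ step 1: {u4}
  after c @ step 2: {u5}
  ✓ P
Run σ = ⟨cc⟩ on Q: start {v0}
  after c @ step 1: {v4}
  after c @ step 2: ∅ (Q stuck)

traces(P) ≠ traces(Q) — witness ⟨cc⟩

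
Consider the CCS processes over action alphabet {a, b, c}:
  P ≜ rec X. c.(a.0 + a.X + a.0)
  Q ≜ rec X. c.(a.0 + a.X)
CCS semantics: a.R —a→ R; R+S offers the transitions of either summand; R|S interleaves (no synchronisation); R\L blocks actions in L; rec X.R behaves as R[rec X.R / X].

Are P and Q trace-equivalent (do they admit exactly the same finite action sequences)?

trace-equivalent

LTS(P): 3 reachable states
  u0 = rec X. c.(a.0 + a.X + a.0) has moves ··c··> u1
  u1 = a.0 + a.(rec X. c.(a.0 + a.X + a.0)) + a.0 has moves ··a··> u0, ··a··> u2
  u2 = 0 has moves ∅
LTS(Q): 3 reachable states
  v0 = rec X. c.(a.0 + a.X) has moves ··c··> v1
  v1 = a.0 + a.(rec X. c.(a.0 + a.X)) has moves ··a··> v0, ··a··> v2
  v2 = 0 has moves ∅
Partition-refinement fixed point:
  B0 = {u0, v0}
  B1 = {u1, v1}
  B2 = {u2, v2}
u0 ∈ B0, v0 ∈ B0 → same block
Bisimilar ⇒ trace-equivalent.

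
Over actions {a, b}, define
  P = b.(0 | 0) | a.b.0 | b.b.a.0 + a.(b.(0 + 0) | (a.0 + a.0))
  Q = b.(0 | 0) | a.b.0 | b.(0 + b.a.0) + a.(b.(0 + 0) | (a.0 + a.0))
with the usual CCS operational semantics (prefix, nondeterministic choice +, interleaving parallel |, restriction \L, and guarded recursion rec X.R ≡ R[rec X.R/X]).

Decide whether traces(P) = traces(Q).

YES

Reachable graph of P (28 states):
  p0 = b.(0 | 0) | a.b.0 | b.b.a.0 + a.(b.(0 + 0) | (a.0 + a.0)) → —a→ p1, —a→ p2, —b→ p3, —b→ p4
  p1 = b.(0 + 0) | (a.0 + a.0) → —a→ p5, —b→ p6
  p2 = b.(0 | 0) | b.0 | b.b.a.0 → —b→ p7, —b→ p8, —b→ p9
  p3 = 0 | 0 | a.b.0 | b.b.a.0 → —a→ p7, —b→ p10
  p4 = b.(0 | 0) | a.b.0 | b.a.0 → —a→ p9, —b→ p10, —b→ p11
  p5 = b.(0 + 0) | 0 → —b→ p12
  p6 = (0 + 0) | (a.0 + a.0) → —a→ p12
  p7 = 0 | 0 | b.0 | b.b.a.0 → —b→ p13, —b→ p14
  p8 = b.(0 | 0) | 0 | b.b.a.0 → —b→ p13, —b→ p15
  p9 = b.(0 | 0) | b.0 | b.a.0 → —b→ p14, —b→ p15, —b→ p16
  p10 = 0 | 0 | a.b.0 | b.a.0 → —a→ p14, —b→ p17
  p11 = b.(0 | 0) | a.b.0 | a.0 → —a→ p16, —a→ p18, —b→ p17
  p12 = (0 + 0) | 0 → (no moves)
  p13 = 0 | 0 | 0 | b.b.a.0 → —b→ p19
  p14 = 0 | 0 | b.0 | b.a.0 → —b→ p19, —b→ p20
  p15 = b.(0 | 0) | 0 | b.a.0 → —b→ p19, —b→ p21
  p16 = b.(0 | 0) | b.0 | a.0 → —a→ p22, —b→ p20, —b→ p21
  p17 = 0 | 0 | a.b.0 | a.0 → —a→ p20, —a→ p23
  p18 = b.(0 | 0) | a.b.0 | 0 → —a→ p22, —b→ p23
  p19 = 0 | 0 | 0 | b.a.0 → —b→ p24
  p20 = 0 | 0 | b.0 | a.0 → —a→ p25, —b→ p24
  p21 = b.(0 | 0) | 0 | a.0 → —a→ p26, —b→ p24
  p22 = b.(0 | 0) | b.0 | 0 → —b→ p25, —b→ p26
  p23 = 0 | 0 | a.b.0 | 0 → —a→ p25
  p24 = 0 | 0 | 0 | a.0 → —a→ p27
  p25 = 0 | 0 | b.0 | 0 → —b→ p27
  p26 = b.(0 | 0) | 0 | 0 → —b→ p27
  p27 = 0 | 0 | 0 | 0 → (no moves)
Reachable graph of Q (28 states):
  q0 = b.(0 | 0) | a.b.0 | b.(0 + b.a.0) + a.(b.(0 + 0) | (a.0 + a.0)) → —a→ q1, —a→ q2, —b→ q3, —b→ q4
  q1 = b.(0 + 0) | (a.0 + a.0) → —a→ q5, —b→ q6
  q2 = b.(0 | 0) | b.0 | b.(0 + b.a.0) → —b→ q7, —b→ q8, —b→ q9
  q3 = 0 | 0 | a.b.0 | b.(0 + b.a.0) → —a→ q7, —b→ q10
  q4 = b.(0 | 0) | a.b.0 | (0 + b.a.0) → —a→ q9, —b→ q10, —b→ q11
  q5 = b.(0 + 0) | 0 → —b→ q12
  q6 = (0 + 0) | (a.0 + a.0) → —a→ q12
  q7 = 0 | 0 | b.0 | b.(0 + b.a.0) → —b→ q13, —b→ q14
  q8 = b.(0 | 0) | 0 | b.(0 + b.a.0) → —b→ q13, —b→ q15
  q9 = b.(0 | 0) | b.0 | (0 + b.a.0) → —b→ q14, —b→ q15, —b→ q16
  q10 = 0 | 0 | a.b.0 | (0 + b.a.0) → —a→ q14, —b→ q17
  q11 = b.(0 | 0) | a.b.0 | a.0 → —a→ q16, —a→ q18, —b→ q17
  q12 = (0 + 0) | 0 → (no moves)
  q13 = 0 | 0 | 0 | b.(0 + b.a.0) → —b→ q19
  q14 = 0 | 0 | b.0 | (0 + b.a.0) → —b→ q19, —b→ q20
  q15 = b.(0 | 0) | 0 | (0 + b.a.0) → —b→ q19, —b→ q21
  q16 = b.(0 | 0) | b.0 | a.0 → —a→ q22, —b→ q20, —b→ q21
  q17 = 0 | 0 | a.b.0 | a.0 → —a→ q20, —a→ q23
  q18 = b.(0 | 0) | a.b.0 | 0 → —a→ q22, —b→ q23
  q19 = 0 | 0 | 0 | (0 + b.a.0) → —b→ q24
  q20 = 0 | 0 | b.0 | a.0 → —a→ q25, —b→ q24
  q21 = b.(0 | 0) | 0 | a.0 → —a→ q26, —b→ q24
  q22 = b.(0 | 0) | b.0 | 0 → —b→ q25, —b→ q26
  q23 = 0 | 0 | a.b.0 | 0 → —a→ q25
  q24 = 0 | 0 | 0 | a.0 → —a→ q27
  q25 = 0 | 0 | b.0 | 0 → —b→ q27
  q26 = b.(0 | 0) | 0 | 0 → —b→ q27
  q27 = 0 | 0 | 0 | 0 → (no moves)
Partition-refinement fixed point:
  B0 = {p0, q0}
  B1 = {p4, q4}
  B2 = {p10, q10}
  B3 = {p17, q17}
  B4 = {p1, p20, p21, q1, q20, q21}
  B5 = {p25, p26, p5, q25, q26, q5}
  B6 = {p12, p27, q12, q27}
  B7 = {p24, p6, q24, q6}
  B8 = {p23, q23}
  B9 = {p14, p15, q14, q15}
  B10 = {p19, q19}
  B11 = {p9, q9}
  B12 = {p16, q16}
  B13 = {p22, q22}
  B14 = {p11, q11}
  B15 = {p18, q18}
  B16 = {p2, q2}
  B17 = {p7, p8, q7, q8}
  B18 = {p13, q13}
  B19 = {p3, q3}
p0 ∈ B0, q0 ∈ B0 → same block
Bisimilar ⇒ trace-equivalent.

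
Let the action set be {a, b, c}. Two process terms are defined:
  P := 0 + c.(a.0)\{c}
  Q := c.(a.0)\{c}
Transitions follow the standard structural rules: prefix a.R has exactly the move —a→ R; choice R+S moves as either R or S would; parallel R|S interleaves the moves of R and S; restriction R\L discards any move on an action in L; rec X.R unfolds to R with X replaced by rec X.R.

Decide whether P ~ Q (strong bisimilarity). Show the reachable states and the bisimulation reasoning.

Reachable graph of P (3 states):
  m0 = 0 + c.(a.0)\{c} | =c=> m1
  m1 = (a.0)\{c} | =a=> m2
  m2 = 0\{c} | deadlocked
Reachable graph of Q (3 states):
  n0 = c.(a.0)\{c} | =c=> n1
  n1 = (a.0)\{c} | =a=> n2
  n2 = 0\{c} | deadlocked
Coarsest stable partition (strong bisimilarity classes):
  B0 = {m0, n0}
  B1 = {m1, n1}
  B2 = {m2, n2}
m0 ∈ B0, n0 ∈ B0 → same block

bisimilar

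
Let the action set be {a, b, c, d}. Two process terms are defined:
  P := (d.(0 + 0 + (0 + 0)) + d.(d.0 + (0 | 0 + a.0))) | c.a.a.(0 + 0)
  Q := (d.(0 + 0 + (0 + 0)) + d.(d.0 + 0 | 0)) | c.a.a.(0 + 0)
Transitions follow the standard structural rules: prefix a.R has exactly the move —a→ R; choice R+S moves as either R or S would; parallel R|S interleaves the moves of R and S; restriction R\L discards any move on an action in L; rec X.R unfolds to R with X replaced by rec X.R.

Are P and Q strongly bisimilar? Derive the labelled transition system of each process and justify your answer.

P ≁ Q

Reachable graph of P (16 states):
  p0 = (d.(0 + 0 + (0 + 0)) + d.(d.0 + (0 | 0 + a.0))) | c.a.a.(0 + 0) :: -c-> p1, -d-> p2, -d-> p3
  p1 = (d.(0 + 0 + (0 + 0)) + d.(d.0 + (0 | 0 + a.0))) | a.a.(0 + 0) :: -a-> p4, -d-> p5, -d-> p6
  p2 = (0 + 0 + (0 + 0)) | c.a.a.(0 + 0) :: -c-> p5
  p3 = (d.0 + (0 | 0 + a.0)) | c.a.a.(0 + 0) :: -a-> p7, -c-> p6, -d-> p7
  p4 = (d.(0 + 0 + (0 + 0)) + d.(d.0 + (0 | 0 + a.0))) | a.(0 + 0) :: -a-> p8, -d-> p10, -d-> p9
  p5 = (0 + 0 + (0 + 0)) | a.a.(0 + 0) :: -a-> p9
  p6 = (d.0 + (0 | 0 + a.0)) | a.a.(0 + 0) :: -a-> p10, -a-> p11, -d-> p11
  p7 = 0 | c.a.a.(0 + 0) :: -c-> p11
  p8 = (d.(0 + 0 + (0 + 0)) + d.(d.0 + (0 | 0 + a.0))) | (0 + 0) :: -d-> p12, -d-> p13
  p9 = (0 + 0 + (0 + 0)) | a.(0 + 0) :: -a-> p12
  p10 = (d.0 + (0 | 0 + a.0)) | a.(0 + 0) :: -a-> p13, -a-> p14, -d-> p14
  p11 = 0 | a.a.(0 + 0) :: -a-> p14
  p12 = (0 + 0 + (0 + 0)) | (0 + 0) :: ·
  p13 = (d.0 + (0 | 0 + a.0)) | (0 + 0) :: -a-> p15, -d-> p15
  p14 = 0 | a.(0 + 0) :: -a-> p15
  p15 = 0 | (0 + 0) :: ·
Reachable graph of Q (16 states):
  q0 = (d.(0 + 0 + (0 + 0)) + d.(d.0 + 0 | 0)) | c.a.a.(0 + 0) :: -c-> q1, -d-> q2, -d-> q3
  q1 = (d.(0 + 0 + (0 + 0)) + d.(d.0 + 0 | 0)) | a.a.(0 + 0) :: -a-> q4, -d-> q5, -d-> q6
  q2 = (0 + 0 + (0 + 0)) | c.a.a.(0 + 0) :: -c-> q5
  q3 = (d.0 + 0 | 0) | c.a.a.(0 + 0) :: -c-> q6, -d-> q7
  q4 = (d.(0 + 0 + (0 + 0)) + d.(d.0 + 0 | 0)) | a.(0 + 0) :: -a-> q8, -d-> q10, -d-> q9
  q5 = (0 + 0 + (0 + 0)) | a.a.(0 + 0) :: -a-> q9
  q6 = (d.0 + 0 | 0) | a.a.(0 + 0) :: -a-> q10, -d-> q11
  q7 = 0 | c.a.a.(0 + 0) :: -c-> q11
  q8 = (d.(0 + 0 + (0 + 0)) + d.(d.0 + 0 | 0)) | (0 + 0) :: -d-> q12, -d-> q13
  q9 = (0 + 0 + (0 + 0)) | a.(0 + 0) :: -a-> q12
  q10 = (d.0 + 0 | 0) | a.(0 + 0) :: -a-> q13, -d-> q14
  q11 = 0 | a.a.(0 + 0) :: -a-> q14
  q12 = (0 + 0 + (0 + 0)) | (0 + 0) :: ·
  q13 = (d.0 + 0 | 0) | (0 + 0) :: -d-> q15
  q14 = 0 | a.(0 + 0) :: -a-> q15
  q15 = 0 | (0 + 0) :: ·
Partition-refinement fixed point:
  B0 = {p0}
  B1 = {p2, p7, q2, q7}
  B2 = {p11, p5, q11, q5}
  B3 = {p14, p9, q14, q9}
  B4 = {p12, p15, q12, q15}
  B5 = {p1}
  B6 = {p6}
  B7 = {p10}
  B8 = {p13}
  B9 = {p4}
  B10 = {p8}
  B11 = {p3}
  B12 = {q0}
  B13 = {q3}
  B14 = {q6}
  B15 = {q10}
  B16 = {q13}
  B17 = {q1}
  B18 = {q4}
  B19 = {q8}
p0 ∈ B0, q0 ∈ B12 → different blocks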